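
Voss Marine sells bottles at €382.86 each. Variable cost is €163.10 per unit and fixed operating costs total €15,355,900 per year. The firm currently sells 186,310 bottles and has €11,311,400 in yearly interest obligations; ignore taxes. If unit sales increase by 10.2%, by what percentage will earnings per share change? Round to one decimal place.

Total contribution margin = 186,310 × €219.76 = €40,943,485.60.
Subtracting fixed costs: EBIT = €40,943,485.60 − €15,355,900 = €25,587,585.60.
Interest = €11,311,400.00, so EBIT − I = €14,276,185.60.
DCL = total CM / (EBIT − I) = €40,943,485.60 / €14,276,185.60 = 2.8680.
%ΔEPS = DCL × %ΔSales = 2.8680 × +10.2% = +29.3%.

+29.3%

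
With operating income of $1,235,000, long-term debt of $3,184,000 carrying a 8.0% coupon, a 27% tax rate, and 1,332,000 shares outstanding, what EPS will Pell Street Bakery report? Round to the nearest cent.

Interest = $254,720.00, so EBT = $1,235,000 − $254,720.00 = $980,280.00.
After tax at 27%: net income = $980,280.00 × 0.73 = $715,604.40.
Per share: $715,604.40 / 1,332,000 shares = $0.54.

$0.54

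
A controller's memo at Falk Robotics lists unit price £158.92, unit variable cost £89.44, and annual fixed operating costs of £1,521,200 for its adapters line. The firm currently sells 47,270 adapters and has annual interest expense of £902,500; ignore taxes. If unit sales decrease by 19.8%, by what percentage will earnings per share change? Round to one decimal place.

At 47,270 units, contribution = 47,270 × £69.48 = £3,284,319.60.
Subtracting fixed costs: EBIT = £3,284,319.60 − £1,521,200 = £1,763,119.60.
Interest = £902,500.00, so EBIT − I = £860,619.60.
DCL = total CM / (EBIT − I) = £3,284,319.60 / £860,619.60 = 3.8162.
EPS therefore changes by 3.8162 × (-19.8%) = -75.6%.

-75.6%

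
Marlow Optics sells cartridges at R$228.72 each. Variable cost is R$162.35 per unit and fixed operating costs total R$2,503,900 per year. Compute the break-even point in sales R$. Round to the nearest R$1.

CM per unit = R$228.72 − R$162.35 = R$66.37; CM ratio = R$66.37 / R$228.72 = 0.2902.
Break-even revenue = fixed costs × price ÷ CM = R$2,503,900 × R$228.72 ÷ R$66.37 = R$8,628,778.

R$8,628,778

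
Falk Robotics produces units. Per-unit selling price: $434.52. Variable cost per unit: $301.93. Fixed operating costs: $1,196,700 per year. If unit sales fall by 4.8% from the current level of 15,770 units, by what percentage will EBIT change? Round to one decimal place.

Contribution at this volume is 15,770 × $132.59 = $2,090,944.30.
Operating income = contribution − fixed costs = $2,090,944.30 − $1,196,700 = $894,244.30.
DOL = contribution ÷ EBIT = $2,090,944.30 ÷ $894,244.30 = 2.3382.
Operating income changes by 2.3382 × -4.8% = -11.2%.

-11.2%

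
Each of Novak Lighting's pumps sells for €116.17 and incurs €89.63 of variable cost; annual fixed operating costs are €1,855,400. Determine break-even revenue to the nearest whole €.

CM per unit = €116.17 − €89.63 = €26.54; CM ratio = €26.54 / €116.17 = 0.2285.
Break-even revenue = fixed costs × price ÷ CM = €1,855,400 × €116.17 ÷ €26.54 = €8,121,395.

€8,121,395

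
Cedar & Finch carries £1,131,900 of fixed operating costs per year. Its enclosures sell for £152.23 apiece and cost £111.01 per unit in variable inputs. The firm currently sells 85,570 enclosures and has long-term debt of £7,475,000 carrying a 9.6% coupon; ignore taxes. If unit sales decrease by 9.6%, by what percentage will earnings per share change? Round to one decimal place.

Contribution at this volume is 85,570 × £41.22 = £3,527,195.40.
Subtracting fixed costs: EBIT = £3,527,195.40 − £1,131,900 = £2,395,295.40.
Interest = £717,600.00, so EBIT − I = £1,677,695.40.
Degree of combined leverage = contribution ÷ (EBIT − I) = £3,527,195.40 ÷ £1,677,695.40 = 2.1024.
EPS therefore changes by 2.1024 × (-9.6%) = -20.2%.

-20.2%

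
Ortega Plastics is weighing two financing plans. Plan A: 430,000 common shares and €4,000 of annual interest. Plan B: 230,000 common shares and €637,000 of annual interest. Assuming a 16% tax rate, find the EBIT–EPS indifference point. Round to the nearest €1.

€1,364,950

Set EPS_A = EPS_B: (EBIT − €4,000)(1 − 0.16) ÷ 430,000 = (EBIT − €637,000)(1 − 0.16) ÷ 230,000.
The (1 − t) factor cancels: (EBIT − 4,000) × 230,000 = (EBIT − 637,000) × 430,000.
Solving, EBIT = (637,000·430,000 − 4,000·230,000) / (430,000 − 230,000) = 272,990,000,000 / 200,000 = 1,364,950.00.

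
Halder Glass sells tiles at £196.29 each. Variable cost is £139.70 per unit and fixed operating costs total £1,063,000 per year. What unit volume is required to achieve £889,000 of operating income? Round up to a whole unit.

Contribution margin per unit = £196.29 − £139.70 = £56.59.
Need Q such that Q × £56.59 − £1,063,000 = £889,000, i.e. Q = £1,952,000 / £56.59 = 34,493.73 → 34,494.

34,494 tiles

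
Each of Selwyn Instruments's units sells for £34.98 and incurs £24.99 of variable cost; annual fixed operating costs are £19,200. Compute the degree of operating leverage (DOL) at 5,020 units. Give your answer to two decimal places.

1.62

At 5,020 units, contribution = 5,020 × £9.99 = £50,149.80.
Subtracting fixed costs: EBIT = £50,149.80 − £19,200 = £30,949.80.
DOL = contribution ÷ EBIT = £50,149.80 ÷ £30,949.80 = 1.6204.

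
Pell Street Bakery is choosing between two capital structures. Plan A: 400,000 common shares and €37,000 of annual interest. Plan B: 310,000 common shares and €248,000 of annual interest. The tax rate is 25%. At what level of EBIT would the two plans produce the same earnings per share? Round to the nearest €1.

At indifference, (EBIT − 37,000)(1 − t)/400,000 = (EBIT − 248,000)(1 − t)/310,000.
The (1 − t) factor cancels: (EBIT − 37,000) × 310,000 = (EBIT − 248,000) × 400,000.
Solving, EBIT = (248,000·400,000 − 37,000·310,000) / (400,000 − 310,000) = 87,730,000,000 / 90,000 = 974,777.78.

€974,778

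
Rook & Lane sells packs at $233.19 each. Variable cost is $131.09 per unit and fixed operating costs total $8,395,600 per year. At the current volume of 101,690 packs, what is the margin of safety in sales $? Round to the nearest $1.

$4,538,067

Each unit contributes $233.19 − $131.09 = $102.10. Break-even units = $8,395,600 ÷ $102.10 = 82,229.19; break-even revenue = 82,229.19 × $233.19 = $19,175,024.13.
Current sales = 101,690 × $233.19 = $23,713,091.10.
Margin of safety = $23,713,091.10 − $19,175,024.13 = $4,538,067.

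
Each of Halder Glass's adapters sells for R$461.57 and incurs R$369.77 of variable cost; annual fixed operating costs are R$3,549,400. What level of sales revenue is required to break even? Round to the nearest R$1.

R$17,846,368

Contribution margin per unit = R$461.57 − R$369.77 = R$91.80, a CM ratio of R$91.80 ÷ R$461.57 = 0.1989.
Break-even revenue = fixed costs × price ÷ CM = R$3,549,400 × R$461.57 ÷ R$91.80 = R$17,846,368.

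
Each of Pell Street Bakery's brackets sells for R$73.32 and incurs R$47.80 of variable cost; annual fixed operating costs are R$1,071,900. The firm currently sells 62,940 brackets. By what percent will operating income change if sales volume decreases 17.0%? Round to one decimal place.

Contribution at this volume is 62,940 × R$25.52 = R$1,606,228.80.
Subtracting fixed costs: EBIT = R$1,606,228.80 − R$1,071,900 = R$534,328.80.
So DOL = total CM / EBIT = R$1,606,228.80 / R$534,328.80 = 3.0061.
%ΔEBIT = DOL × %ΔSales = 3.0061 × -17.0% = -51.1%.

-51.1%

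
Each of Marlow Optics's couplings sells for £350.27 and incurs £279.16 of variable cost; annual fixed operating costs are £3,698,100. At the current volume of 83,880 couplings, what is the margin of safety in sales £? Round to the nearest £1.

Each unit contributes £350.27 − £279.16 = £71.11. Break-even units = £3,698,100 ÷ £71.11 = 52,005.34; break-even revenue = 52,005.34 × £350.27 = £18,215,911.78.
Actual sales revenue = 83,880 × £350.27 = £29,380,647.60.
Margin of safety = £29,380,647.60 − £18,215,911.78 = £11,164,736.

£11,164,736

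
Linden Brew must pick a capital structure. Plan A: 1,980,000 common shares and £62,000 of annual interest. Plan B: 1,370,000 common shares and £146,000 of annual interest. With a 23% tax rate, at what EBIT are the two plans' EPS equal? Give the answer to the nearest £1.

Set EPS_A = EPS_B: (EBIT − £62,000)(1 − 0.23) ÷ 1,980,000 = (EBIT − £146,000)(1 − 0.23) ÷ 1,370,000.
The (1 − t) factor cancels: (EBIT − 62,000) × 1,370,000 = (EBIT − 146,000) × 1,980,000.
EBIT × (1,980,000 − 1,370,000) = 146,000 × 1,980,000 − 62,000 × 1,370,000 = 204,140,000,000, so EBIT = 204,140,000,000 ÷ 610,000 = 334,655.74.

£334,656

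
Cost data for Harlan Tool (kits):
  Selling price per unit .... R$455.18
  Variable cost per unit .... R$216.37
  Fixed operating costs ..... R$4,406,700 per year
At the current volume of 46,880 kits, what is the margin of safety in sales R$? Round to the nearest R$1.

R$12,939,518

Each unit contributes R$455.18 − R$216.37 = R$238.81. Break-even units = R$4,406,700 ÷ R$238.81 = 18,452.74; break-even revenue = 18,452.74 × R$455.18 = R$8,399,320.41.
Current sales = 46,880 × R$455.18 = R$21,338,838.40.
Margin of safety = R$21,338,838.40 − R$8,399,320.41 = R$12,939,518.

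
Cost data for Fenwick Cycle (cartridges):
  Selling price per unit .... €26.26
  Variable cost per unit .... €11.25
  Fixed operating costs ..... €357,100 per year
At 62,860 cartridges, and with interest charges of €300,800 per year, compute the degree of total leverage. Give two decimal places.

3.30

At 62,860 units, contribution = 62,860 × €15.01 = €943,528.60.
Subtracting fixed costs: EBIT = €943,528.60 − €357,100 = €586,428.60. Interest = €300,800.00.
DOL = €943,528.60 ÷ €586,428.60 = 1.6089; DFL = €586,428.60 ÷ €285,628.60 = 2.0531.
DCL = DOL × DFL = 1.6089 × 2.0531 = 3.3032.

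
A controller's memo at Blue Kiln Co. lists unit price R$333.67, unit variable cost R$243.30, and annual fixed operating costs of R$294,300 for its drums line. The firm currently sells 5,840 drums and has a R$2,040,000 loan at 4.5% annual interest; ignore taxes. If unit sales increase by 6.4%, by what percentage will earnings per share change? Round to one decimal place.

Total contribution margin = 5,840 × R$90.37 = R$527,760.80.
Subtracting fixed costs: EBIT = R$527,760.80 − R$294,300 = R$233,460.80.
After interest of R$91,800.00, pre-tax earnings = R$141,660.80.
DCL = total CM / (EBIT − I) = R$527,760.80 / R$141,660.80 = 3.7255.
%ΔEPS = DCL × %ΔSales = 3.7255 × +6.4% = +23.8%.

+23.8%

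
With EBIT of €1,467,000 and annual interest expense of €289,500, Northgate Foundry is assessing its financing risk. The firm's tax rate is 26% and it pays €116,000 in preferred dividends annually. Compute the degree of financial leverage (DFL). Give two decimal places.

1.44

Annual interest charges come to €289,500.00.
Preferred dividends grossed up pre-tax: €116,000 / (1 − 0.26) = €156,756.76.
DFL = EBIT ÷ [EBIT − I − D_p/(1−t)] = €1,467,000 ÷ [€1,467,000 − €289,500.00 − €156,756.76] = €1,467,000 ÷ €1,020,743.24 = 1.4372.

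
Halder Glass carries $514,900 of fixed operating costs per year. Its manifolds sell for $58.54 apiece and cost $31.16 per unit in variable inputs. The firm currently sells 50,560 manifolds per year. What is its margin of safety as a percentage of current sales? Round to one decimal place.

62.8%

Unit CM = price − variable cost = $58.54 − $31.16 = $27.38. Break-even units = $514,900 ÷ $27.38 = 18,805.70; break-even revenue = 18,805.70 × $58.54 = $1,100,885.54.
Actual sales revenue = 50,560 × $58.54 = $2,959,782.40.
Margin of safety = ($2,959,782.40 − $1,100,885.54) ÷ $2,959,782.40 = 62.8%.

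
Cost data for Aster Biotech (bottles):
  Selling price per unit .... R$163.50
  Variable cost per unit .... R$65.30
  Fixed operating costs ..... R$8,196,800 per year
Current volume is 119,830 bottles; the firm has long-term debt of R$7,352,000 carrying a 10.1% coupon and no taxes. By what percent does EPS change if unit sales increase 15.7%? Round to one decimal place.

Contribution at this volume is 119,830 × R$98.20 = R$11,767,306.00.
Subtracting fixed costs: EBIT = R$11,767,306.00 − R$8,196,800 = R$3,570,506.00.
Interest = R$742,552.00, so EBIT − I = R$2,827,954.00.
DCL = total CM / (EBIT − I) = R$11,767,306.00 / R$2,827,954.00 = 4.1611.
%ΔEPS = DCL × %ΔSales = 4.1611 × +15.7% = +65.3%.

+65.3%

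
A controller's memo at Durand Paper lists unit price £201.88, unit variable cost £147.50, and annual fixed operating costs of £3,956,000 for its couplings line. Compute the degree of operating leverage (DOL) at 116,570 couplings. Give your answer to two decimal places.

2.66

At 116,570 units, contribution = 116,570 × £54.38 = £6,339,076.60.
Operating income = contribution − fixed costs = £6,339,076.60 − £3,956,000 = £2,383,076.60.
DOL = contribution ÷ EBIT = £6,339,076.60 ÷ £2,383,076.60 = 2.6600.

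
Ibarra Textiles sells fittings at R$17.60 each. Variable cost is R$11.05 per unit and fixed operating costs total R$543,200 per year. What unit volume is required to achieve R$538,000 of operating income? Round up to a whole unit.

Each unit contributes R$17.60 − R$11.05 = R$6.55.
Need Q such that Q × R$6.55 − R$543,200 = R$538,000, i.e. Q = R$1,081,200 / R$6.55 = 165,068.70 → 165,069.

165,069 fittings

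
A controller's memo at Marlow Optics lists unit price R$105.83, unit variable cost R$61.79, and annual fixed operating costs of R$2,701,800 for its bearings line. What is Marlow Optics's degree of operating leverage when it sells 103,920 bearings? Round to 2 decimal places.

2.44

Total contribution margin = 103,920 × R$44.04 = R$4,576,636.80.
EBIT = R$4,576,636.80 − R$2,701,800 = R$1,874,836.80.
DOL = contribution ÷ EBIT = R$4,576,636.80 ÷ R$1,874,836.80 = 2.4411.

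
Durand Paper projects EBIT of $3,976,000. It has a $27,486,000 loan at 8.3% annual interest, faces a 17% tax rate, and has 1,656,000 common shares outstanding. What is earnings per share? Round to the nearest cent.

Interest = $2,281,338.00, so EBT = $3,976,000 − $2,281,338.00 = $1,694,662.00.
Net income = $1,694,662.00 × (1 − 0.17) = $1,406,569.46.
EPS = $1,406,569.46 ÷ 1,656,000 = $0.85.

$0.85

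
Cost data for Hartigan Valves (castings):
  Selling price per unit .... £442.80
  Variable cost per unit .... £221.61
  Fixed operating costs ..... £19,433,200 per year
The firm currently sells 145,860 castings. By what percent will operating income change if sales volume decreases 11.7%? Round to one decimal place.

Contribution at this volume is 145,860 × £221.19 = £32,262,773.40.
Subtracting fixed costs: EBIT = £32,262,773.40 − £19,433,200 = £12,829,573.40.
Degree of operating leverage = £32,262,773.40 / £12,829,573.40 = 2.5147.
%ΔEBIT = DOL × %ΔSales = 2.5147 × -11.7% = -29.4%.

-29.4%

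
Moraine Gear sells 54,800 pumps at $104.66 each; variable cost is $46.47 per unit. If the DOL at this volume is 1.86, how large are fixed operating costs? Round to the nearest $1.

Contribution at this volume is 54,800 × $58.19 = $3,188,812.00.
Since DOL = CM ÷ EBIT, EBIT = $3,188,812.00 ÷ 1.86 = $1,714,415.05.
And FC = contribution − EBIT = $3,188,812.00 − $1,714,415.05 = $1,474,397.

$1,474,397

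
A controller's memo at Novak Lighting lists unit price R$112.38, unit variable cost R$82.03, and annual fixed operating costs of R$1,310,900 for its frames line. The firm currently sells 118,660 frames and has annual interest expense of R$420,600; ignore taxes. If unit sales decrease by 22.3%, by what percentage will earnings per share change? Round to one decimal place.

-43.0%

At 118,660 units, contribution = 118,660 × R$30.35 = R$3,601,331.00.
Subtracting fixed costs: EBIT = R$3,601,331.00 − R$1,310,900 = R$2,290,431.00.
After interest of R$420,600.00, pre-tax earnings = R$1,869,831.00.
Degree of combined leverage = contribution ÷ (EBIT − I) = R$3,601,331.00 ÷ R$1,869,831.00 = 1.9260.
%ΔEPS = DCL × %ΔSales = 1.9260 × -22.3% = -43.0%.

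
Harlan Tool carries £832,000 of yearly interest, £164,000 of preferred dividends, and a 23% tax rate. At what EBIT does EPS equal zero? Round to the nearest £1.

Preferred dividends are paid after tax, so their pre-tax equivalent is £164,000 ÷ (1 − 0.23) = £212,987.01.
EPS = 0 when EBIT covers interest plus the pre-tax preferred burden: £832,000 + £212,987.01 = £1,044,987.01.

£1,044,987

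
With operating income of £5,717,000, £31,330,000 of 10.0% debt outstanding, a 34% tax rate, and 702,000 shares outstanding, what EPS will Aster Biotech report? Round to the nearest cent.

Pre-tax income = £5,717,000 − £3,133,000.00 = £2,584,000.00.
Net income = £2,584,000.00 × (1 − 0.34) = £1,705,440.00.
Per share: £1,705,440.00 / 702,000 shares = £2.43.

£2.43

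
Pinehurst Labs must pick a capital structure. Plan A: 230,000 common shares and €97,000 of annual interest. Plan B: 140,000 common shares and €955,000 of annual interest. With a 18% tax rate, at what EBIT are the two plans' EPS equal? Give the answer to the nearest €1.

€2,289,667

Set EPS_A = EPS_B: (EBIT − €97,000)(1 − 0.18) ÷ 230,000 = (EBIT − €955,000)(1 − 0.18) ÷ 140,000.
The (1 − t) factor cancels: (EBIT − 97,000) × 140,000 = (EBIT − 955,000) × 230,000.
Solving, EBIT = (955,000·230,000 − 97,000·140,000) / (230,000 − 140,000) = 206,070,000,000 / 90,000 = 2,289,666.67.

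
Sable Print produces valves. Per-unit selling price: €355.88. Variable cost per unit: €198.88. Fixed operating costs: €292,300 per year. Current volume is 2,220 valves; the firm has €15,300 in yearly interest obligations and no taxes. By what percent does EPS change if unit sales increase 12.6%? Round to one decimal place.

At 2,220 units, contribution = 2,220 × €157.00 = €348,540.00.
EBIT = €348,540.00 − €292,300 = €56,240.00.
Interest = €15,300.00, so EBIT − I = €40,940.00.
Degree of combined leverage = contribution ÷ (EBIT − I) = €348,540.00 ÷ €40,940.00 = 8.5134.
%ΔEPS = DCL × %ΔSales = 8.5134 × +12.6% = +107.3%.

+107.3%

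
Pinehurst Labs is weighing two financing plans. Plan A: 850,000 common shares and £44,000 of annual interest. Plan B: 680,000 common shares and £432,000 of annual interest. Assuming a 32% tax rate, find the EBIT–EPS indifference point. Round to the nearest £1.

Set EPS_A = EPS_B: (EBIT − £44,000)(1 − 0.32) ÷ 850,000 = (EBIT − £432,000)(1 − 0.32) ÷ 680,000.
The (1 − t) factor cancels: (EBIT − 44,000) × 680,000 = (EBIT − 432,000) × 850,000.
Solving, EBIT = (432,000·850,000 − 44,000·680,000) / (850,000 − 680,000) = 337,280,000,000 / 170,000 = 1,984,000.00.

£1,984,000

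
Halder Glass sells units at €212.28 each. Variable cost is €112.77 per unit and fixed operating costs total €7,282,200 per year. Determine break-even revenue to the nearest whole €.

CM per unit = €212.28 − €112.77 = €99.51; CM ratio = €99.51 / €212.28 = 0.4688.
Break-even revenue = fixed costs × price ÷ CM = €7,282,200 × €212.28 ÷ €99.51 = €15,534,775.

€15,534,775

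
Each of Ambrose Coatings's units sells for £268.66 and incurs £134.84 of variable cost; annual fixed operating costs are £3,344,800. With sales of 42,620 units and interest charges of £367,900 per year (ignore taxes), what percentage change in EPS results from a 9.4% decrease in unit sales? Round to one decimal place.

-26.9%

Contribution at this volume is 42,620 × £133.82 = £5,703,408.40.
Subtracting fixed costs: EBIT = £5,703,408.40 − £3,344,800 = £2,358,608.40.
After interest of £367,900.00, pre-tax earnings = £1,990,708.40.
Degree of combined leverage = contribution ÷ (EBIT − I) = £5,703,408.40 ÷ £1,990,708.40 = 2.8650.
EPS therefore changes by 2.8650 × (-9.4%) = -26.9%.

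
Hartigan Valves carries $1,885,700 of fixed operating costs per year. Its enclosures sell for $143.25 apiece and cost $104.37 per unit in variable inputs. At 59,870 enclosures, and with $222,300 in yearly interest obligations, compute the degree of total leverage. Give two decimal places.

10.59

Total contribution margin = 59,870 × $38.88 = $2,327,745.60.
Operating income = contribution − fixed costs = $2,327,745.60 − $1,885,700 = $442,045.60. Interest = $222,300.00.
DOL = $2,327,745.60 ÷ $442,045.60 = 5.2658; DFL = $442,045.60 ÷ $219,745.60 = 2.0116.
Combined leverage = 5.2658 × 2.0116 = 10.5927.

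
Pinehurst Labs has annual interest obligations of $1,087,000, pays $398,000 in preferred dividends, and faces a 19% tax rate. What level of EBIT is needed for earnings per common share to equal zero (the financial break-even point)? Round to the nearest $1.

Grossing the preferred dividend up to pre-tax terms: $398,000 / (1 − 0.19) = $491,358.02.
EPS = 0 when EBIT covers interest plus the pre-tax preferred burden: $1,087,000 + $491,358.02 = $1,578,358.02.

$1,578,358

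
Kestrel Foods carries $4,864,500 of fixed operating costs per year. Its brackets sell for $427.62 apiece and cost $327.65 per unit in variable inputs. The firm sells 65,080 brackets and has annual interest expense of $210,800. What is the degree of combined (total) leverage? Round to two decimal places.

4.55

Total contribution margin = 65,080 × $99.97 = $6,506,047.60.
Operating income = contribution − fixed costs = $6,506,047.60 − $4,864,500 = $1,641,547.60. Interest = $210,800.00.
DOL = $6,506,047.60 ÷ $1,641,547.60 = 3.9634; DFL = $1,641,547.60 ÷ $1,430,747.60 = 1.1473.
DCL = DOL × DFL = 3.9634 × 1.1473 = 4.5472.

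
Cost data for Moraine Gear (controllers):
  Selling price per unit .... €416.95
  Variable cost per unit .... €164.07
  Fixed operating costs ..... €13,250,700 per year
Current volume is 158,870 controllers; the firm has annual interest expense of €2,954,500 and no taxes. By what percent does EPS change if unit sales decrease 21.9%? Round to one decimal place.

-36.7%

Total contribution margin = 158,870 × €252.88 = €40,175,045.60.
Operating income = contribution − fixed costs = €40,175,045.60 − €13,250,700 = €26,924,345.60.
Interest = €2,954,500.00, so EBIT − I = €23,969,845.60.
DCL = total CM / (EBIT − I) = €40,175,045.60 / €23,969,845.60 = 1.6761.
%ΔEPS = DCL × %ΔSales = 1.6761 × -21.9% = -36.7%.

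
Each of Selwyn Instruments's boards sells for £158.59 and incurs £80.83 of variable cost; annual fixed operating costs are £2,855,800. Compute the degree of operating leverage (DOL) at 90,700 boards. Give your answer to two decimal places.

1.68

Contribution at this volume is 90,700 × £77.76 = £7,052,832.00.
EBIT = £7,052,832.00 − £2,855,800 = £4,197,032.00.
DOL = contribution ÷ EBIT = £7,052,832.00 ÷ £4,197,032.00 = 1.6804.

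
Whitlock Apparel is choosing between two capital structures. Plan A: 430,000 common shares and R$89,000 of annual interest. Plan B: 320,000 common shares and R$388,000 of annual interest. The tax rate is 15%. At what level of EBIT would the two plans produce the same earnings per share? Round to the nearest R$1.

R$1,257,818

At indifference, (EBIT − 89,000)(1 − t)/430,000 = (EBIT − 388,000)(1 − t)/320,000.
The (1 − t) factor cancels: (EBIT − 89,000) × 320,000 = (EBIT − 388,000) × 430,000.
EBIT × (430,000 − 320,000) = 388,000 × 430,000 − 89,000 × 320,000 = 138,360,000,000, so EBIT = 138,360,000,000 ÷ 110,000 = 1,257,818.18.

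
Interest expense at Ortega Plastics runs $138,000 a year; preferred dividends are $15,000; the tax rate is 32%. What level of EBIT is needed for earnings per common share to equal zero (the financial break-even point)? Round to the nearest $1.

Grossing the preferred dividend up to pre-tax terms: $15,000 / (1 − 0.32) = $22,058.82.
EPS = 0 when EBIT covers interest plus the pre-tax preferred burden: $138,000 + $22,058.82 = $160,058.82.

$160,059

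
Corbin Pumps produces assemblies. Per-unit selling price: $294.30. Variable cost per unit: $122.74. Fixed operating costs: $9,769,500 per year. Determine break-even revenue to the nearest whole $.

$16,758,941

Contribution margin per unit = $294.30 − $122.74 = $171.56, a CM ratio of $171.56 ÷ $294.30 = 0.5829.
Break-even sales = FC ÷ CM ratio = $9,769,500 × $294.30 / $171.56 = $16,758,941.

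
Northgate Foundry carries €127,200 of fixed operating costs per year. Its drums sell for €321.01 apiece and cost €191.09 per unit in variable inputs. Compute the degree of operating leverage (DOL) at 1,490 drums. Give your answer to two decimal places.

At 1,490 units, contribution = 1,490 × €129.92 = €193,580.80.
EBIT = €193,580.80 − €127,200 = €66,380.80.
Degree of operating leverage = €193,580.80 / €66,380.80 = 2.9162.

2.92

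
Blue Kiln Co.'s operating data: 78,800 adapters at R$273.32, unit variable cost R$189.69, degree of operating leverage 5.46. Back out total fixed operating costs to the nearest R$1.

At 78,800 units, contribution = 78,800 × R$83.63 = R$6,590,044.00.
Since DOL = CM ÷ EBIT, EBIT = R$6,590,044.00 ÷ 5.46 = R$1,206,967.77.
Fixed costs = CM − EBIT = R$6,590,044.00 − R$1,206,967.77 = R$5,383,076.

R$5,383,076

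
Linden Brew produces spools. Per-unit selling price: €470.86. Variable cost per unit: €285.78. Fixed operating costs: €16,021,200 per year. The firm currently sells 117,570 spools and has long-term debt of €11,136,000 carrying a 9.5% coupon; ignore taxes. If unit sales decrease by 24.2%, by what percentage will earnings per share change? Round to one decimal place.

Contribution at this volume is 117,570 × €185.08 = €21,759,855.60.
Operating income = contribution − fixed costs = €21,759,855.60 − €16,021,200 = €5,738,655.60.
After interest of €1,057,920.00, pre-tax earnings = €4,680,735.60.
Degree of combined leverage = contribution ÷ (EBIT − I) = €21,759,855.60 ÷ €4,680,735.60 = 4.6488.
EPS therefore changes by 4.6488 × (-24.2%) = -112.5%.

-112.5%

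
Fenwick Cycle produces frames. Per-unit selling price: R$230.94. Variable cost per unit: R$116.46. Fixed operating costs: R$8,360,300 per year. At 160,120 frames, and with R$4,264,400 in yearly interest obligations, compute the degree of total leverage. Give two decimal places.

3.21

Contribution at this volume is 160,120 × R$114.48 = R$18,330,537.60.
EBIT = R$18,330,537.60 − R$8,360,300 = R$9,970,237.60. Interest = R$4,264,400.00.
DOL = R$18,330,537.60 ÷ R$9,970,237.60 = 1.8385; DFL = R$9,970,237.60 ÷ R$5,705,837.60 = 1.7474.
Combined leverage = 1.8385 × 1.7474 = 3.2126.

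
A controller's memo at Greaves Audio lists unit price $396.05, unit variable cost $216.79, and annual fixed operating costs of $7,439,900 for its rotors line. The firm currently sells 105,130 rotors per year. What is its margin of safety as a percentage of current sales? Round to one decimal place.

Each unit contributes $396.05 − $216.79 = $179.26. Break-even units = $7,439,900 ÷ $179.26 = 41,503.40; break-even revenue = 41,503.40 × $396.05 = $16,437,422.71.
Actual sales revenue = 105,130 × $396.05 = $41,636,736.50.
Margin of safety = ($41,636,736.50 − $16,437,422.71) ÷ $41,636,736.50 = 60.5%.

60.5%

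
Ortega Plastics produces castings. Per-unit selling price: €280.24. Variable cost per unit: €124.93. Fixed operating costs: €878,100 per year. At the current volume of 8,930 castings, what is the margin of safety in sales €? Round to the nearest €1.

€918,107

Unit CM = price − variable cost = €280.24 − €124.93 = €155.31. Break-even units = €878,100 ÷ €155.31 = 5,653.85; break-even revenue = 5,653.85 × €280.24 = €1,584,435.93.
Current sales = 8,930 × €280.24 = €2,502,543.20.
Margin of safety = €2,502,543.20 − €1,584,435.93 = €918,107.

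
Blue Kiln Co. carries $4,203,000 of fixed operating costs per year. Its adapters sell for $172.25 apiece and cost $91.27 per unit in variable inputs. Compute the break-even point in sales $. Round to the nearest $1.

$8,940,069

CM per unit = $172.25 − $91.27 = $80.98; CM ratio = $80.98 / $172.25 = 0.4701.
Break-even sales = FC ÷ CM ratio = $4,203,000 × $172.25 / $80.98 = $8,940,069.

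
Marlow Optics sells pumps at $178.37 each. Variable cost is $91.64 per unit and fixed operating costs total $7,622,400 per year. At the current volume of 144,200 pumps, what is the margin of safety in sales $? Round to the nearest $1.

$10,044,631

Contribution margin per unit = $178.37 − $91.64 = $86.73. Break-even units = $7,622,400 ÷ $86.73 = 87,886.54; break-even revenue = 87,886.54 × $178.37 = $15,676,322.93.
Actual sales revenue = 144,200 × $178.37 = $25,720,954.00.
Margin of safety = $25,720,954.00 − $15,676,322.93 = $10,044,631.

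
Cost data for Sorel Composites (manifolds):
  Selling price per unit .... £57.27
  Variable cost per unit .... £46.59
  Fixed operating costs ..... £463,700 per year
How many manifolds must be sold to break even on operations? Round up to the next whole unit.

43,418 manifolds

Unit CM = price − variable cost = £57.27 − £46.59 = £10.68.
Break-even volume = fixed costs ÷ CM per unit = £463,700 ÷ £10.68 = 43,417.60, so 43,418 manifolds.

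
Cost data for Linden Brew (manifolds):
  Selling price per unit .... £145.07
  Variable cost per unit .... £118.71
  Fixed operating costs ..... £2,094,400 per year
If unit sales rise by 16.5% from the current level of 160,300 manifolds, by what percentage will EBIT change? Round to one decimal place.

+32.7%

Contribution at this volume is 160,300 × £26.36 = £4,225,508.00.
Operating income = contribution − fixed costs = £4,225,508.00 − £2,094,400 = £2,131,108.00.
So DOL = total CM / EBIT = £4,225,508.00 / £2,131,108.00 = 1.9828.
%ΔEBIT = DOL × %ΔSales = 1.9828 × +16.5% = +32.7%.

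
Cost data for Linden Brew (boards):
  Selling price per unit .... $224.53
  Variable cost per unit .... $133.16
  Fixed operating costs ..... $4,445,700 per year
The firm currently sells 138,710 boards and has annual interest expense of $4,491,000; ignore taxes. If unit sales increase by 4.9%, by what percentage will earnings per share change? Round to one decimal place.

Contribution at this volume is 138,710 × $91.37 = $12,673,932.70.
Subtracting fixed costs: EBIT = $12,673,932.70 − $4,445,700 = $8,228,232.70.
After interest of $4,491,000.00, pre-tax earnings = $3,737,232.70.
Degree of combined leverage = contribution ÷ (EBIT − I) = $12,673,932.70 ÷ $3,737,232.70 = 3.3913.
EPS therefore changes by 3.3913 × (+4.9%) = +16.6%.

+16.6%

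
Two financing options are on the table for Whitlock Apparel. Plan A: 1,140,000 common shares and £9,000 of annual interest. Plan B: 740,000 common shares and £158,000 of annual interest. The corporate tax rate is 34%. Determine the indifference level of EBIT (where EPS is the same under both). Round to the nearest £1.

£433,650

At indifference, (EBIT − 9,000)(1 − t)/1,140,000 = (EBIT − 158,000)(1 − t)/740,000.
The (1 − t) factor cancels: (EBIT − 9,000) × 740,000 = (EBIT − 158,000) × 1,140,000.
EBIT × (1,140,000 − 740,000) = 158,000 × 1,140,000 − 9,000 × 740,000 = 173,460,000,000, so EBIT = 173,460,000,000 ÷ 400,000 = 433,650.00.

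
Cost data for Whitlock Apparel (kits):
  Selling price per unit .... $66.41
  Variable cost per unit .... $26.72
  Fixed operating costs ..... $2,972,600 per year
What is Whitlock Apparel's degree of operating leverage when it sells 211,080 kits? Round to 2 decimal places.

1.55

Contribution at this volume is 211,080 × $39.69 = $8,377,765.20.
Subtracting fixed costs: EBIT = $8,377,765.20 − $2,972,600 = $5,405,165.20.
So DOL = total CM / EBIT = $8,377,765.20 / $5,405,165.20 = 1.5500.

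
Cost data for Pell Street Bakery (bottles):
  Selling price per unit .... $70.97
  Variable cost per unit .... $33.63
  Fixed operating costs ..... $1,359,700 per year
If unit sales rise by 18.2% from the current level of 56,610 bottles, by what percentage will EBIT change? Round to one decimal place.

+51.0%

Total contribution margin = 56,610 × $37.34 = $2,113,817.40.
Operating income = contribution − fixed costs = $2,113,817.40 − $1,359,700 = $754,117.40.
DOL = contribution ÷ EBIT = $2,113,817.40 ÷ $754,117.40 = 2.8030.
So EBIT moves 2.8030 × (+18.2%) = +51.0%.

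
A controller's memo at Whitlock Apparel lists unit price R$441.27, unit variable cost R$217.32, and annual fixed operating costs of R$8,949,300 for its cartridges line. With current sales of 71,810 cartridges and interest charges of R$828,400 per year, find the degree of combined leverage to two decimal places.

2.55

At 71,810 units, contribution = 71,810 × R$223.95 = R$16,081,849.50.
Subtracting fixed costs: EBIT = R$16,081,849.50 − R$8,949,300 = R$7,132,549.50. Interest = R$828,400.00, so EBIT − I = R$6,304,149.50.
DCL = contribution ÷ (EBIT − I) = R$16,081,849.50 ÷ R$6,304,149.50 = 2.5510.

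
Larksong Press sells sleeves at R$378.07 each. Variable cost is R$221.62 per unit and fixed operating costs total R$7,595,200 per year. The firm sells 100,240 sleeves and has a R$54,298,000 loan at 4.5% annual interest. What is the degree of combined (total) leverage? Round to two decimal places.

2.78

Contribution at this volume is 100,240 × R$156.45 = R$15,682,548.00.
Subtracting fixed costs: EBIT = R$15,682,548.00 − R$7,595,200 = R$8,087,348.00. Interest = R$2,443,410.00, so EBIT − I = R$5,643,938.00.
Degree of total leverage = total CM / (EBIT − interest) = R$15,682,548.00 / R$5,643,938.00 = 2.7787.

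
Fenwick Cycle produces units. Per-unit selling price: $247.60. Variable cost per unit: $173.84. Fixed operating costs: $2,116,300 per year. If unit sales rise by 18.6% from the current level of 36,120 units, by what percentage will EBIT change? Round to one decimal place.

At 36,120 units, contribution = 36,120 × $73.76 = $2,664,211.20.
EBIT = $2,664,211.20 − $2,116,300 = $547,911.20.
Degree of operating leverage = $2,664,211.20 / $547,911.20 = 4.8625.
So EBIT moves 4.8625 × (+18.6%) = +90.4%.

+90.4%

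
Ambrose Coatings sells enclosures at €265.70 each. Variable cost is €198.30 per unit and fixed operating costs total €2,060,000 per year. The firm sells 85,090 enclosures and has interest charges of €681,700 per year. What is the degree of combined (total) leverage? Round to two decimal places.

1.92

Total contribution margin = 85,090 × €67.40 = €5,735,066.00.
Subtracting fixed costs: EBIT = €5,735,066.00 − €2,060,000 = €3,675,066.00. Interest = €681,700.00.
DOL = €5,735,066.00 ÷ €3,675,066.00 = 1.5605; DFL = €3,675,066.00 ÷ €2,993,366.00 = 1.2277.
DCL = DOL × DFL = 1.5605 × 1.2277 = 1.9158.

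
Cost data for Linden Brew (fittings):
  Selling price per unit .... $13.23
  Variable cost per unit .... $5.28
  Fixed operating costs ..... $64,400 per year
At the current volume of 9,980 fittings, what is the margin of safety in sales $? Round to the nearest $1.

Each unit contributes $13.23 − $5.28 = $7.95. Break-even units = $64,400 ÷ $7.95 = 8,100.63; break-even revenue = 8,100.63 × $13.23 = $107,171.32.
Current sales = 9,980 × $13.23 = $132,035.40.
Margin of safety = $132,035.40 − $107,171.32 = $24,864.

$24,864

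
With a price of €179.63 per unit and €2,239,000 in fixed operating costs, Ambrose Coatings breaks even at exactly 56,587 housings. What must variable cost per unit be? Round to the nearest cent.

€140.06

At break-even, FC = Q × (P − VC), so P − VC = €2,239,000 ÷ 56,587 = €39.5674.
Variable cost per unit = €179.63 − €39.5674 = €140.06.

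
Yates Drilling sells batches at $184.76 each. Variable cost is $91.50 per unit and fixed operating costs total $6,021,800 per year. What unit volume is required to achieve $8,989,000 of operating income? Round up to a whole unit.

160,957 batches

Contribution margin per unit = $184.76 − $91.50 = $93.26.
Units = (FC + target) / CM = ($6,021,800 + $8,989,000) / $93.26 = 160,956.47, so 160,957 batches.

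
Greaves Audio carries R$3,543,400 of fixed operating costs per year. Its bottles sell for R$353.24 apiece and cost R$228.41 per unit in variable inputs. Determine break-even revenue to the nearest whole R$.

Contribution margin per unit = R$353.24 − R$228.41 = R$124.83, a CM ratio of R$124.83 ÷ R$353.24 = 0.3534.
Break-even revenue = fixed costs × price ÷ CM = R$3,543,400 × R$353.24 ÷ R$124.83 = R$10,027,002.

R$10,027,002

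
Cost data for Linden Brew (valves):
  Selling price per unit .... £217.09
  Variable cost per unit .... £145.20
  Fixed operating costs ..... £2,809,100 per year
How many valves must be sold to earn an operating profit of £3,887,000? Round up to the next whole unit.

93,144 valves

Contribution margin per unit = £217.09 − £145.20 = £71.89.
Units = (FC + target) / CM = (£2,809,100 + £3,887,000) / £71.89 = 93,143.69, so 93,144 valves.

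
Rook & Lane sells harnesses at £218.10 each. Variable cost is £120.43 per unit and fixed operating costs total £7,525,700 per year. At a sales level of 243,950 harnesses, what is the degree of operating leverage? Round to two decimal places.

Total contribution margin = 243,950 × £97.67 = £23,826,596.50.
Subtracting fixed costs: EBIT = £23,826,596.50 − £7,525,700 = £16,300,896.50.
DOL = contribution ÷ EBIT = £23,826,596.50 ÷ £16,300,896.50 = 1.4617.

1.46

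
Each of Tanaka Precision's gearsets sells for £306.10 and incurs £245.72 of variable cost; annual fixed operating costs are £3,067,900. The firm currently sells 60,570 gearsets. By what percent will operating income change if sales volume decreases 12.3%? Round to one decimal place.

Total contribution margin = 60,570 × £60.38 = £3,657,216.60.
Operating income = contribution − fixed costs = £3,657,216.60 − £3,067,900 = £589,316.60.
Degree of operating leverage = £3,657,216.60 / £589,316.60 = 6.2059.
So EBIT moves 6.2059 × (-12.3%) = -76.3%.

-76.3%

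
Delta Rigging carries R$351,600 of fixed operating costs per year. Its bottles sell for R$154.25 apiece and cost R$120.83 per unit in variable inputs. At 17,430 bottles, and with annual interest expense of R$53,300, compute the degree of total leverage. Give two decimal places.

3.28

Total contribution margin = 17,430 × R$33.42 = R$582,510.60.
Subtracting fixed costs: EBIT = R$582,510.60 − R$351,600 = R$230,910.60. Interest = R$53,300.00.
DOL = R$582,510.60 ÷ R$230,910.60 = 2.5227; DFL = R$230,910.60 ÷ R$177,610.60 = 1.3001.
Combined leverage = 2.5227 × 1.3001 = 3.2798.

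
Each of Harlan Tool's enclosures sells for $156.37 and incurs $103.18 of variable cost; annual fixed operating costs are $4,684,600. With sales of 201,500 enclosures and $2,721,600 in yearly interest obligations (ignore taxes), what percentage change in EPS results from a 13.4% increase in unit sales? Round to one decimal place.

+43.4%

Total contribution margin = 201,500 × $53.19 = $10,717,785.00.
Operating income = contribution − fixed costs = $10,717,785.00 − $4,684,600 = $6,033,185.00.
Interest = $2,721,600.00, so EBIT − I = $3,311,585.00.
DCL = total CM / (EBIT − I) = $10,717,785.00 / $3,311,585.00 = 3.2365.
EPS therefore changes by 3.2365 × (+13.4%) = +43.4%.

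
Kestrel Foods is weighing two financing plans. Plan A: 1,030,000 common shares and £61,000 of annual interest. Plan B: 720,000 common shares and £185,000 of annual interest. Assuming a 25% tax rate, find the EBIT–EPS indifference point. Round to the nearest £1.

Set EPS_A = EPS_B: (EBIT − £61,000)(1 − 0.25) ÷ 1,030,000 = (EBIT − £185,000)(1 − 0.25) ÷ 720,000.
The (1 − t) factor cancels: (EBIT − 61,000) × 720,000 = (EBIT − 185,000) × 1,030,000.
EBIT × (1,030,000 − 720,000) = 185,000 × 1,030,000 − 61,000 × 720,000 = 146,630,000,000, so EBIT = 146,630,000,000 ÷ 310,000 = 473,000.00.

£473,000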